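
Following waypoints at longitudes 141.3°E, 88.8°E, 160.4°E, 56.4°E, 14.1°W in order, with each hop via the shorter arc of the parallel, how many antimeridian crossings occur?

Leg 1: +141.3° → +88.8°, shortest Δλ = -52.5° (west) — does not cross 180°.
Leg 2: +88.8° → +160.4°, shortest Δλ = 71.6° (east) — does not cross 180°.
Leg 3: +160.4° → +56.4°, shortest Δλ = -104.0° (west) — does not cross 180°.
Leg 4: +56.4° → -14.1°, shortest Δλ = -70.5° (west) — does not cross 180°.
Total crossings: 0.

0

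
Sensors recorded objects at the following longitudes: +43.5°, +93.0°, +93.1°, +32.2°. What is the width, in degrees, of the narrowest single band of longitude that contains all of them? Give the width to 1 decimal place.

60.9°

Sort the longitudes: +32.2°, +43.5°, +93.0°, +93.1°.
Eastward gaps between consecutive values (wrapping around): 11.3°, 49.5°, 0.1°, 299.1°.
Largest gap = 299.1° ⇒ minimal covering band is its complement: 360° − 299.1° = 60.9°.
Band runs from +32.2° eastward to +93.1°.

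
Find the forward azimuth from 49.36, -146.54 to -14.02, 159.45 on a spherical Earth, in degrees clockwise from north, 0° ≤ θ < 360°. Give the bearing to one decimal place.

Δλ = 159.45 − -146.54 = 305.99°; wrapped into (−180°, 180°]: -54.01°.
θ = atan2( sin Δλ · cos φ₂ , cos φ₁ · sin φ₂ − sin φ₁ · cos φ₂ · cos Δλ )
  = atan2(-0.78502, -0.59042) = -126.947° → normalised to [0°, 360°): 233.053°.

233.1°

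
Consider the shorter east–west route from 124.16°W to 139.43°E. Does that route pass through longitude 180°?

Yes

Naïve |139.43 − -124.16| = 263.59° > 180°, so the shorter arc goes the other way round — across 180°.
Signed shortest Δλ = ((139.43 − -124.16 + 180) mod 360) − 180 = -96.41°.
Going west by 96.41° from -124.16° passes through 180° before reaching +139.43°.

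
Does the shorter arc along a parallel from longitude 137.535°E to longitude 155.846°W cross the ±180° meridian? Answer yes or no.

Naïve |-155.846 − 137.535| = 293.381° > 180°, so the shorter arc goes the other way round — across 180°.
Signed shortest Δλ = ((-155.846 − 137.535 + 180) mod 360) − 180 = 66.619°.
Going east by 66.619° from +137.535° passes through 180° before reaching -155.846°.

Yes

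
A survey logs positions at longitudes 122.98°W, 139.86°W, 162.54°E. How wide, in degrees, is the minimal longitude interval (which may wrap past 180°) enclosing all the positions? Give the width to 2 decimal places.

Sort the longitudes: -139.86°, -122.98°, +162.54°.
Eastward gaps between consecutive values (wrapping around): 16.88°, 285.52°, 57.60°.
Largest gap = 285.52° ⇒ minimal covering band is its complement: 360° − 285.52° = 74.48°.
Band runs from +162.54° eastward to -122.98°, crossing the antimeridian.

74.48°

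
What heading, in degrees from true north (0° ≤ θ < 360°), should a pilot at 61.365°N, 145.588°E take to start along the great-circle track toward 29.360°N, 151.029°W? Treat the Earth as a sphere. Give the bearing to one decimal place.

97.9°

Δλ = -151.029 − 145.588 = -296.617°; wrapped into (−180°, 180°]: 63.383°.
θ = atan2( sin Δλ · cos φ₂ , cos φ₁ · sin φ₂ − sin φ₁ · cos φ₂ · cos Δλ )
  = atan2(0.77919, -0.10776) = 97.874° → normalised to [0°, 360°): 97.874°.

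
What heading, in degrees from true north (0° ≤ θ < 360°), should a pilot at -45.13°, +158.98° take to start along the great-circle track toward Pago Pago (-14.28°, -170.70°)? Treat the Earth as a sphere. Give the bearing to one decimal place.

49.4°

Δλ = -170.70 − 158.98 = -329.68°; wrapped into (−180°, 180°]: 30.32°.
θ = atan2( sin Δλ · cos φ₂ , cos φ₁ · sin φ₂ − sin φ₁ · cos φ₂ · cos Δλ )
  = atan2(0.48923, 0.41885) = 49.432° → normalised to [0°, 360°): 49.432°.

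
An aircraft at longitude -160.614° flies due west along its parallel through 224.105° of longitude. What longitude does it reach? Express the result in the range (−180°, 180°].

Start at -160.614°; shift −224.105° → -384.719°.
-384.719° lies outside (−180°, 180°]; add 360° → -24.719°.

-24.719°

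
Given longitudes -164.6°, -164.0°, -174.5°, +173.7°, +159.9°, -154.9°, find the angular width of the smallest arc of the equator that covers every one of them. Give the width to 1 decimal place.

Sort the longitudes: -174.5°, -164.6°, -164.0°, -154.9°, +159.9°, +173.7°.
Eastward gaps between consecutive values (wrapping around): 9.9°, 0.6°, 9.1°, 314.8°, 13.8°, 11.8°.
Largest gap = 314.8° ⇒ minimal covering band is its complement: 360° − 314.8° = 45.2°.
Band runs from +159.9° eastward to -154.9°, crossing the antimeridian.

45.2°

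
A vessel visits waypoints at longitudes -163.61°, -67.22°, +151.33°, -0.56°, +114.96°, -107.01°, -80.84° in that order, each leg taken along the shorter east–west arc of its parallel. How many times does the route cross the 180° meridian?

2

Leg 1: -163.61° → -67.22°, shortest Δλ = 96.39° (east) — does not cross 180°.
Leg 2: -67.22° → +151.33°, shortest Δλ = -141.45° (west) — crosses 180°.
Leg 3: +151.33° → -0.56°, shortest Δλ = -151.89° (west) — does not cross 180°.
Leg 4: -0.56° → +114.96°, shortest Δλ = 115.52° (east) — does not cross 180°.
Leg 5: +114.96° → -107.01°, shortest Δλ = 138.03° (east) — crosses 180°.
Leg 6: -107.01° → -80.84°, shortest Δλ = 26.17° (east) — does not cross 180°.
Total crossings: 2.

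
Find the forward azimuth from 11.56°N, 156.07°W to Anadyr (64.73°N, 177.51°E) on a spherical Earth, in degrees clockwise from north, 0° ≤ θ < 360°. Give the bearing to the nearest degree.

Δλ = 177.51 − -156.07 = 333.58°; wrapped into (−180°, 180°]: -26.42°.
θ = atan2( sin Δλ · cos φ₂ , cos φ₁ · sin φ₂ − sin φ₁ · cos φ₂ · cos Δλ )
  = atan2(-0.18994, 0.80935) = -13.207° → normalised to [0°, 360°): 346.793°.

347°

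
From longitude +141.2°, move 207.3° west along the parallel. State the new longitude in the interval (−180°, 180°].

Start at +141.2°; shift −207.3° → -66.1°.
-66.1° already lies in (−180°, 180°].

-66.1°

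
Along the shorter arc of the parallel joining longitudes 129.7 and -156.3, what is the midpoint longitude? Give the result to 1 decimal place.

Signed shortest Δλ from +129.7° to -156.3° is +74.0°.
Midpoint longitude = +129.7° + (+74.0°)/2 = +129.7° + 37.0° = +166.7°.
(The naïve average (+129.7 + -156.3)/2 = -13.3° is on the wrong side of the globe.)

+166.7°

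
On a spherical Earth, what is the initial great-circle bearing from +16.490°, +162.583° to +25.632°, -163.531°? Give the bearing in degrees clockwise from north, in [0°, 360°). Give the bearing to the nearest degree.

Δλ = -163.531 − 162.583 = -326.114°; wrapped into (−180°, 180°]: 33.886°.
θ = atan2( sin Δλ · cos φ₂ , cos φ₁ · sin φ₂ − sin φ₁ · cos φ₂ · cos Δλ )
  = atan2(0.50268, 0.20235) = 68.073° → normalised to [0°, 360°): 68.073°.

68°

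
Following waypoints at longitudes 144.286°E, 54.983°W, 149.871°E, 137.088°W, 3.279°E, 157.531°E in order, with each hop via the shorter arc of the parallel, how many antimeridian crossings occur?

Leg 1: +144.286° → -54.983°, shortest Δλ = 160.731° (east) — crosses 180°.
Leg 2: -54.983° → +149.871°, shortest Δλ = -155.146° (west) — crosses 180°.
Leg 3: +149.871° → -137.088°, shortest Δλ = 73.041° (east) — crosses 180°.
Leg 4: -137.088° → +3.279°, shortest Δλ = 140.367° (east) — does not cross 180°.
Leg 5: +3.279° → +157.531°, shortest Δλ = 154.252° (east) — does not cross 180°.
Total crossings: 3.

3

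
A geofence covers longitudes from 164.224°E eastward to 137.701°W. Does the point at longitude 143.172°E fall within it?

Band width going east from +164.224° to -137.701°: ((-137.701 − 164.224) mod 360) = 58.075°.
Offset of +143.172° east of the west edge: ((143.172 − 164.224) mod 360) = 338.948°.
338.948° > 58.075° ⇒ outside.

No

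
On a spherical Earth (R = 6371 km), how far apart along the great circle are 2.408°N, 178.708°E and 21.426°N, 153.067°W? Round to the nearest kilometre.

Δλ = -153.067 − 178.708 = -331.775°; wrapped into (−180°, 180°]: 28.225°.
Δφ = 21.426 − 2.408 = 19.018°.
a = sin²(Δφ/2) + cos φ₁ · cos φ₂ · sin²(Δλ/2) = 0.082586.
c = 2·atan2(√a, √(1−a)) = 0.58298 rad → d = 6371·c ≈ 3714.13 km.

3714 km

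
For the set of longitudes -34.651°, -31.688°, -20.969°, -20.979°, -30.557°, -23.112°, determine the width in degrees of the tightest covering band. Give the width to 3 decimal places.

Sort the longitudes: -34.651°, -31.688°, -30.557°, -23.112°, -20.979°, -20.969°.
Eastward gaps between consecutive values (wrapping around): 2.963°, 1.131°, 7.445°, 2.133°, 0.010°, 346.318°.
Largest gap = 346.318° ⇒ minimal covering band is its complement: 360° − 346.318° = 13.682°.
Band runs from -34.651° eastward to -20.969°.

13.682°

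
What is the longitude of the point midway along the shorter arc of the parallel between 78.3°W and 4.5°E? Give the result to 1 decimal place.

Signed shortest Δλ from -78.3° to +4.5° is +82.8°.
Midpoint longitude = -78.3° + (+82.8°)/2 = -78.3° + 41.4° = -36.9°.

36.9°W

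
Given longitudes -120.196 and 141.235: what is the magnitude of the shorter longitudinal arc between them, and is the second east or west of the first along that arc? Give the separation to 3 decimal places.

Raw difference: 141.235 − -120.196 = 261.431°.
Normalise into (−180°, 180°]: 261.431° − 360° = -98.569°.
Negative ⇒ the second point lies to the west; separation 98.569°.

98.569° west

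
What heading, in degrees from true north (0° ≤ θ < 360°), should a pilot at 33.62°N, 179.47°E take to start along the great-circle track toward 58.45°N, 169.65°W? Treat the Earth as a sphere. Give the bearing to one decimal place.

Δλ = -169.65 − 179.47 = -349.12°; wrapped into (−180°, 180°]: 10.88°.
θ = atan2( sin Δλ · cos φ₂ , cos φ₁ · sin φ₂ − sin φ₁ · cos φ₂ · cos Δλ )
  = atan2(0.09876, 0.42513) = 13.078° → normalised to [0°, 360°): 13.078°.

13.1°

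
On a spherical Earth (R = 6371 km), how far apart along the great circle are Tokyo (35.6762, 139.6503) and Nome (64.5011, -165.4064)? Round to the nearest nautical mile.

2602 nmi

Δλ = -165.4064 − 139.6503 = -305.0567°; wrapped into (−180°, 180°]: 54.9433°.
Δφ = 64.5011 − 35.6762 = 28.8249°.
a = sin²(Δφ/2) + cos φ₁ · cos φ₂ · sin²(Δλ/2) = 0.136370.
c = 2·atan2(√a, √(1−a)) = 0.75648 rad → d = 6371·c ≈ 4819.50 km ≈ 2602.32 nmi.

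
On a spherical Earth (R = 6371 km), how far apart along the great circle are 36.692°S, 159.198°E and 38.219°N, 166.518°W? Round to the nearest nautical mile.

4883 nmi

Δλ = -166.518 − 159.198 = -325.716°; wrapped into (−180°, 180°]: 34.284°.
Δφ = 38.219 − -36.692 = 74.911°.
a = sin²(Δφ/2) + cos φ₁ · cos φ₂ · sin²(Δλ/2) = 0.424568.
c = 2·atan2(√a, √(1−a)) = 1.41935 rad → d = 6371·c ≈ 9042.71 km ≈ 4882.67 nmi.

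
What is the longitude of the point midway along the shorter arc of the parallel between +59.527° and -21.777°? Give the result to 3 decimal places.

Signed shortest Δλ from +59.527° to -21.777° is -81.304°.
Midpoint longitude = +59.527° + (-81.304°)/2 = +59.527° − 40.652° = +18.875°.

+18.875°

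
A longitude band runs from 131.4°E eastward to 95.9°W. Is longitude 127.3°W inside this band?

Yes

Band width going east from +131.4° to -95.9°: ((-95.9 − 131.4) mod 360) = 132.7°.
Offset of -127.3° east of the west edge: ((-127.3 − 131.4) mod 360) = 101.3°.
101.3° ≤ 132.7° ⇒ inside.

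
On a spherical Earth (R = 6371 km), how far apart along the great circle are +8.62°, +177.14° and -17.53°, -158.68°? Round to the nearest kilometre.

3939 km

Δλ = -158.68 − 177.14 = -335.82°; wrapped into (−180°, 180°]: 24.18°.
Δφ = -17.53 − 8.62 = -26.15°.
a = sin²(Δφ/2) + cos φ₁ · cos φ₂ · sin²(Δλ/2) = 0.092537.
c = 2·atan2(√a, √(1−a)) = 0.61819 rad → d = 6371·c ≈ 3938.52 km.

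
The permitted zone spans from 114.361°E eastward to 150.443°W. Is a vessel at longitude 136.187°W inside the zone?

No

Band width going east from +114.361° to -150.443°: ((-150.443 − 114.361) mod 360) = 95.196°.
Offset of -136.187° east of the west edge: ((-136.187 − 114.361) mod 360) = 109.452°.
109.452° > 95.196° ⇒ outside.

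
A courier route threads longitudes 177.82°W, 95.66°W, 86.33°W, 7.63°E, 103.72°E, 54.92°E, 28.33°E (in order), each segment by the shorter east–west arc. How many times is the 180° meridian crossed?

Leg 1: -177.82° → -95.66°, shortest Δλ = 82.16° (east) — does not cross 180°.
Leg 2: -95.66° → -86.33°, shortest Δλ = 9.33° (east) — does not cross 180°.
Leg 3: -86.33° → +7.63°, shortest Δλ = 93.96° (east) — does not cross 180°.
Leg 4: +7.63° → +103.72°, shortest Δλ = 96.09° (east) — does not cross 180°.
Leg 5: +103.72° → +54.92°, shortest Δλ = -48.8° (west) — does not cross 180°.
Leg 6: +54.92° → +28.33°, shortest Δλ = -26.59° (west) — does not cross 180°.
Total crossings: 0.

0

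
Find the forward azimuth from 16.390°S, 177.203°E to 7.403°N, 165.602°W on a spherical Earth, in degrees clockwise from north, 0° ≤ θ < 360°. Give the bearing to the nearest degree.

Δλ = -165.602 − 177.203 = -342.805°; wrapped into (−180°, 180°]: 17.195°.
θ = atan2( sin Δλ · cos φ₂ , cos φ₁ · sin φ₂ − sin φ₁ · cos φ₂ · cos Δλ )
  = atan2(0.29316, 0.39093) = 36.867° → normalised to [0°, 360°): 36.867°.

37°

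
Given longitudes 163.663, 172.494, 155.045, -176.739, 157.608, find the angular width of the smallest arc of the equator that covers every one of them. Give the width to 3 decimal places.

Sort the longitudes: -176.739°, +155.045°, +157.608°, +163.663°, +172.494°.
Eastward gaps between consecutive values (wrapping around): 331.784°, 2.563°, 6.055°, 8.831°, 10.767°.
Largest gap = 331.784° ⇒ minimal covering band is its complement: 360° − 331.784° = 28.216°.
Band runs from +155.045° eastward to -176.739°, crossing the antimeridian.

28.216°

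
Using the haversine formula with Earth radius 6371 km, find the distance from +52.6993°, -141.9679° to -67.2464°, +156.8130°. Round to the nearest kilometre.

Δλ = 156.8130 − -141.9679 = 298.7809°; wrapped into (−180°, 180°]: -61.2191°.
Δφ = -67.2464 − 52.6993 = -119.9457°.
a = sin²(Δφ/2) + cos φ₁ · cos φ₂ · sin²(Δλ/2) = 0.810357.
c = 2·atan2(√a, √(1−a)) = 2.24045 rad → d = 6371·c ≈ 14273.91 km.

14274 km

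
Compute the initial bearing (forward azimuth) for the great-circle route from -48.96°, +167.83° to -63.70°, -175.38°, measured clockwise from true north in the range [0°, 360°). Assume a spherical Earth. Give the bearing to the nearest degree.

155°

Δλ = -175.38 − 167.83 = -343.21°; wrapped into (−180°, 180°]: 16.79°.
θ = atan2( sin Δλ · cos φ₂ , cos φ₁ · sin φ₂ − sin φ₁ · cos φ₂ · cos Δλ )
  = atan2(0.12799, -0.26868) = 154.529° → normalised to [0°, 360°): 154.529°.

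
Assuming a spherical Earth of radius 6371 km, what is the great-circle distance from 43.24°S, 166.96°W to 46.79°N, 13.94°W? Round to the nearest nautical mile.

Δλ = -13.94 − -166.96 = 153.02°.
Δφ = 46.79 − -43.24 = 90.03°.
a = sin²(Δφ/2) + cos φ₁ · cos φ₂ · sin²(Δλ/2) = 0.971898.
c = 2·atan2(√a, √(1−a)) = 2.80473 rad → d = 6371·c ≈ 17868.94 km ≈ 9648.46 nmi.

9648 nmi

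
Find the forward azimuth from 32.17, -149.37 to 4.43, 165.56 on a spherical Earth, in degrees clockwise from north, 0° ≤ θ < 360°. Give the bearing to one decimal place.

246.3°

Δλ = 165.56 − -149.37 = 314.93°; wrapped into (−180°, 180°]: -45.07°.
θ = atan2( sin Δλ · cos φ₂ , cos φ₁ · sin φ₂ − sin φ₁ · cos φ₂ · cos Δλ )
  = atan2(-0.70586, -0.30952) = -113.678° → normalised to [0°, 360°): 246.322°.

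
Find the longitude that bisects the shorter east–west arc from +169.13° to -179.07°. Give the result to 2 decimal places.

+175.03°

Signed shortest Δλ from +169.13° to -179.07° is +11.80°.
Midpoint longitude = +169.13° + (+11.80°)/2 = +169.13° + 5.90° = +175.03°.
(The naïve average (+169.13 + -179.07)/2 = -4.97° is on the wrong side of the globe.)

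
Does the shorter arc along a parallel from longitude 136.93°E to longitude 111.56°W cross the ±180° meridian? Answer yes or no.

Yes

Naïve |-111.56 − 136.93| = 248.49° > 180°, so the shorter arc goes the other way round — across 180°.
Signed shortest Δλ = ((-111.56 − 136.93 + 180) mod 360) − 180 = 111.51°.
Going east by 111.51° from +136.93° passes through 180° before reaching -111.56°.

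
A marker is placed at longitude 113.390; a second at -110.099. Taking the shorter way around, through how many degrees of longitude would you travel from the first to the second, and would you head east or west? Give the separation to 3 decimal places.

136.511° east

Raw difference: -110.099 − 113.390 = -223.489°.
Normalise into (−180°, 180°]: -223.489° + 360° = 136.511°.
Positive ⇒ the second point lies to the east; separation 136.511°.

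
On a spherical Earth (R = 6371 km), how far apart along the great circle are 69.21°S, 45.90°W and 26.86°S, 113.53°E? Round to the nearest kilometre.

9203 km

Δλ = 113.53 − -45.90 = 159.43°.
Δφ = -26.86 − -69.21 = 42.35°.
a = sin²(Δφ/2) + cos φ₁ · cos φ₂ · sin²(Δλ/2) = 0.437034.
c = 2·atan2(√a, √(1−a)) = 1.44453 rad → d = 6371·c ≈ 9203.10 km.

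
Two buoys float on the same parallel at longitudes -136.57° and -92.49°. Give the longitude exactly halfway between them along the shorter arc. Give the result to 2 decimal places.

Signed shortest Δλ from -136.57° to -92.49° is +44.08°.
Midpoint longitude = -136.57° + (+44.08°)/2 = -136.57° + 22.04° = -114.53°.

-114.53°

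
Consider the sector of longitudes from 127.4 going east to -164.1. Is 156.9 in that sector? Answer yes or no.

Yes

Band width going east from +127.4° to -164.1°: ((-164.1 − 127.4) mod 360) = 68.5°.
Offset of +156.9° east of the west edge: ((156.9 − 127.4) mod 360) = 29.5°.
29.5° ≤ 68.5° ⇒ inside.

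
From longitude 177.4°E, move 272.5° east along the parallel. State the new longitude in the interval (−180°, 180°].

Start at +177.4°; shift +272.5° → +449.9°.
+449.9° lies outside (−180°, 180°]; subtract 360° → +89.9°.

89.9°E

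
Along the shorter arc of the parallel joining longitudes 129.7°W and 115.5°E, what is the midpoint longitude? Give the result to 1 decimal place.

172.9°E

Signed shortest Δλ from -129.7° to +115.5° is -114.8°.
Midpoint longitude = -129.7° + (-114.8°)/2 = -129.7° − 57.4° = -187.1°.
Normalise into (−180°, 180°]: +172.9°.
(The naïve average (-129.7 + +115.5)/2 = -7.1° is on the wrong side of the globe.)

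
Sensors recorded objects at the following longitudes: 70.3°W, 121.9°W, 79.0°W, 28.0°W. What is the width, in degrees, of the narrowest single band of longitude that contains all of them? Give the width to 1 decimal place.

93.9°

Sort the longitudes: -121.9°, -79.0°, -70.3°, -28.0°.
Eastward gaps between consecutive values (wrapping around): 42.9°, 8.7°, 42.3°, 266.1°.
Largest gap = 266.1° ⇒ minimal covering band is its complement: 360° − 266.1° = 93.9°.
Band runs from -121.9° eastward to -28.0°.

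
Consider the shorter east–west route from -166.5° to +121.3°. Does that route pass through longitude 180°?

Naïve |121.3 − -166.5| = 287.8° > 180°, so the shorter arc goes the other way round — across 180°.
Signed shortest Δλ = ((121.3 − -166.5 + 180) mod 360) − 180 = -72.2°.
Going west by 72.2° from -166.5° passes through 180° before reaching +121.3°.

Yes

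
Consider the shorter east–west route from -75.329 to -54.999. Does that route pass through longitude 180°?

Signed shortest Δλ = ((-54.999 − -75.329 + 180) mod 360) − 180 = 20.33°.
Going east by 20.33° from -75.329° reaches -54.999° without touching 180°.

No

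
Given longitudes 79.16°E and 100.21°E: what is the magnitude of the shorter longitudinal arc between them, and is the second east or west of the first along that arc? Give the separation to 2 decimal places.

Raw difference: 100.21 − 79.16 = 21.05°.
Normalise into (−180°, 180°]: 21.05° stays 21.05°.
Positive ⇒ the second point lies to the east; separation 21.05°.

21.05° east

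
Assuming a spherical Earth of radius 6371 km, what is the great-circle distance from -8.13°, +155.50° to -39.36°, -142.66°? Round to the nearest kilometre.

7027 km

Δλ = -142.66 − 155.50 = -298.16°; wrapped into (−180°, 180°]: 61.84°.
Δφ = -39.36 − -8.13 = -31.23°.
a = sin²(Δφ/2) + cos φ₁ · cos φ₂ · sin²(Δλ/2) = 0.274545.
c = 2·atan2(√a, √(1−a)) = 1.10301 rad → d = 6371·c ≈ 7027.29 km.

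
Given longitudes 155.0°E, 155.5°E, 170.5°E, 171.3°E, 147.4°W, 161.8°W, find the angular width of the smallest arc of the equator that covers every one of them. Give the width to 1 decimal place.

57.6°

Sort the longitudes: -161.8°, -147.4°, +155.0°, +155.5°, +170.5°, +171.3°.
Eastward gaps between consecutive values (wrapping around): 14.4°, 302.4°, 0.5°, 15.0°, 0.8°, 26.9°.
Largest gap = 302.4° ⇒ minimal covering band is its complement: 360° − 302.4° = 57.6°.
Band runs from +155.0° eastward to -147.4°, crossing the antimeridian.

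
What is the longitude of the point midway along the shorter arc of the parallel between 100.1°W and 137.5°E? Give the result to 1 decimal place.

161.3°W

Signed shortest Δλ from -100.1° to +137.5° is -122.4°.
Midpoint longitude = -100.1° + (-122.4°)/2 = -100.1° − 61.2° = -161.3°.
(The naïve average (-100.1 + +137.5)/2 = 18.7° is on the wrong side of the globe.)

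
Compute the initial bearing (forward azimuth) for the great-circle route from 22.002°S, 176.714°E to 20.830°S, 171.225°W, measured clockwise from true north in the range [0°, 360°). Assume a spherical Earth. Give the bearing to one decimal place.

86.3°

Δλ = -171.225 − 176.714 = -347.939°; wrapped into (−180°, 180°]: 12.061°.
θ = atan2( sin Δλ · cos φ₂ , cos φ₁ · sin φ₂ − sin φ₁ · cos φ₂ · cos Δλ )
  = atan2(0.19530, 0.01272) = 86.272° → normalised to [0°, 360°): 86.272°.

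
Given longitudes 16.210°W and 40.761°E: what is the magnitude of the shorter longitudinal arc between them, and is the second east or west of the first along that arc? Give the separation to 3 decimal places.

56.971° east

Raw difference: 40.761 − -16.210 = 56.971°.
Normalise into (−180°, 180°]: 56.971° stays 56.971°.
Positive ⇒ the second point lies to the east; separation 56.971°.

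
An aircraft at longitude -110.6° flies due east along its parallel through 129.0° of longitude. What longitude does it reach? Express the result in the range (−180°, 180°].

+18.4°

Start at -110.6°; shift +129.0° → +18.4°.
+18.4° already lies in (−180°, 180°].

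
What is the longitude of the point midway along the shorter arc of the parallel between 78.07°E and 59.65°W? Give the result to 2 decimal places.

9.21°E

Signed shortest Δλ from +78.07° to -59.65° is -137.72°.
Midpoint longitude = +78.07° + (-137.72°)/2 = +78.07° − 68.86° = +9.21°.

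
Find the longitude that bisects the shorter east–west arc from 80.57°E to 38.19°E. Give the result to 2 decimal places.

Signed shortest Δλ from +80.57° to +38.19° is -42.38°.
Midpoint longitude = +80.57° + (-42.38°)/2 = +80.57° − 21.19° = +59.38°.

59.38°E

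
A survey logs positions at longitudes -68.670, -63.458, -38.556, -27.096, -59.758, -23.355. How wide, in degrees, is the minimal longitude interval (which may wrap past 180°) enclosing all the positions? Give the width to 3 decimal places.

45.315°

Sort the longitudes: -68.670°, -63.458°, -59.758°, -38.556°, -27.096°, -23.355°.
Eastward gaps between consecutive values (wrapping around): 5.212°, 3.700°, 21.202°, 11.460°, 3.741°, 314.685°.
Largest gap = 314.685° ⇒ minimal covering band is its complement: 360° − 314.685° = 45.315°.
Band runs from -68.670° eastward to -23.355°.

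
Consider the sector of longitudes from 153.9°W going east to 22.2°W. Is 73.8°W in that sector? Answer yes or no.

Band width going east from -153.9° to -22.2°: ((-22.2 − -153.9) mod 360) = 131.7°.
Offset of -73.8° east of the west edge: ((-73.8 − -153.9) mod 360) = 80.1°.
80.1° ≤ 131.7° ⇒ inside.

Yes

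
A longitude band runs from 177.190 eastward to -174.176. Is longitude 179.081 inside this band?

Yes

Band width going east from +177.190° to -174.176°: ((-174.176 − 177.190) mod 360) = 8.634°.
Offset of +179.081° east of the west edge: ((179.081 − 177.190) mod 360) = 1.891°.
1.891° ≤ 8.634° ⇒ inside.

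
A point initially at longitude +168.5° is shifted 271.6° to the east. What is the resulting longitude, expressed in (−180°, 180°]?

+80.1°

Start at +168.5°; shift +271.6° → +440.1°.
+440.1° lies outside (−180°, 180°]; subtract 360° → +80.1°.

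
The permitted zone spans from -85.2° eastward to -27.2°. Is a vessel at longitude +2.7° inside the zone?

No

Band width going east from -85.2° to -27.2°: ((-27.2 − -85.2) mod 360) = 58.0°.
Offset of +2.7° east of the west edge: ((2.7 − -85.2) mod 360) = 87.9°.
87.9° > 58.0° ⇒ outside.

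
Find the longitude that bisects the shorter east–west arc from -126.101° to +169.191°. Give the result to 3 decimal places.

-158.455°

Signed shortest Δλ from -126.101° to +169.191° is -64.708°.
Midpoint longitude = -126.101° + (-64.708°)/2 = -126.101° − 32.354° = -158.455°.
(The naïve average (-126.101 + +169.191)/2 = 21.545° is on the wrong side of the globe.)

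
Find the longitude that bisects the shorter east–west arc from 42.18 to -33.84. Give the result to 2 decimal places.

+4.17°

Signed shortest Δλ from +42.18° to -33.84° is -76.02°.
Midpoint longitude = +42.18° + (-76.02°)/2 = +42.18° − 38.01° = +4.17°.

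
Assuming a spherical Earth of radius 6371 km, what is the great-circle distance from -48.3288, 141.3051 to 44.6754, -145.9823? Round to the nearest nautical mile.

Δλ = -145.9823 − 141.3051 = -287.2874°; wrapped into (−180°, 180°]: 72.7126°.
Δφ = 44.6754 − -48.3288 = 93.0042°.
a = sin²(Δφ/2) + cos φ₁ · cos φ₂ · sin²(Δλ/2) = 0.692348.
c = 2·atan2(√a, √(1−a)) = 1.96567 rad → d = 6371·c ≈ 12523.31 km ≈ 6762.05 nmi.

6762 nmi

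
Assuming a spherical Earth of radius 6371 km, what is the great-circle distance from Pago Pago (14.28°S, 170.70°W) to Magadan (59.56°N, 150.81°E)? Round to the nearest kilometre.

8909 km

Δλ = 150.81 − -170.70 = 321.51°; wrapped into (−180°, 180°]: -38.49°.
Δφ = 59.56 − -14.28 = 73.84°.
a = sin²(Δφ/2) + cos φ₁ · cos φ₂ · sin²(Δλ/2) = 0.414181.
c = 2·atan2(√a, √(1−a)) = 1.39830 rad → d = 6371·c ≈ 8908.59 km.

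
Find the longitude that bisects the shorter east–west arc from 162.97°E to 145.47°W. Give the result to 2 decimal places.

171.25°W

Signed shortest Δλ from +162.97° to -145.47° is +51.56°.
Midpoint longitude = +162.97° + (+51.56°)/2 = +162.97° + 25.78° = +188.75°.
Normalise into (−180°, 180°]: -171.25°.
(The naïve average (+162.97 + -145.47)/2 = 8.75° is on the wrong side of the globe.)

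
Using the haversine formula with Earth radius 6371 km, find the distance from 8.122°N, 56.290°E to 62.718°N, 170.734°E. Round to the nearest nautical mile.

5618 nmi

Δλ = 170.734 − 56.290 = 114.444°.
Δφ = 62.718 − 8.122 = 54.596°.
a = sin²(Δφ/2) + cos φ₁ · cos φ₂ · sin²(Δλ/2) = 0.531104.
c = 2·atan2(√a, √(1−a)) = 1.63304 rad → d = 6371·c ≈ 10404.12 km ≈ 5617.78 nmi.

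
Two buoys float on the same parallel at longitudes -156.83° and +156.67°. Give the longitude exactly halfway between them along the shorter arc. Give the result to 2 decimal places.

+179.92°

Signed shortest Δλ from -156.83° to +156.67° is -46.50°.
Midpoint longitude = -156.83° + (-46.50°)/2 = -156.83° − 23.25° = -180.08°.
Normalise into (−180°, 180°]: +179.92°.
(The naïve average (-156.83 + +156.67)/2 = -0.08° is on the wrong side of the globe.)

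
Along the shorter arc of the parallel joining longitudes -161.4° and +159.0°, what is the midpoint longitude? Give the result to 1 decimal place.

+178.8°

Signed shortest Δλ from -161.4° to +159.0° is -39.6°.
Midpoint longitude = -161.4° + (-39.6°)/2 = -161.4° − 19.8° = -181.2°.
Normalise into (−180°, 180°]: +178.8°.
(The naïve average (-161.4 + +159.0)/2 = -1.2° is on the wrong side of the globe.)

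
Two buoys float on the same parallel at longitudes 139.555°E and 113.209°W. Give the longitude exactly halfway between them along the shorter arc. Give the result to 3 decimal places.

Signed shortest Δλ from +139.555° to -113.209° is +107.236°.
Midpoint longitude = +139.555° + (+107.236°)/2 = +139.555° + 53.618° = +193.173°.
Normalise into (−180°, 180°]: -166.827°.
(The naïve average (+139.555 + -113.209)/2 = 13.173° is on the wrong side of the globe.)

166.827°W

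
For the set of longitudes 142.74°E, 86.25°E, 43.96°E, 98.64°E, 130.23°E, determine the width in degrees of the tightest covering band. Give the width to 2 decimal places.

Sort the longitudes: +43.96°, +86.25°, +98.64°, +130.23°, +142.74°.
Eastward gaps between consecutive values (wrapping around): 42.29°, 12.39°, 31.59°, 12.51°, 261.22°.
Largest gap = 261.22° ⇒ minimal covering band is its complement: 360° − 261.22° = 98.78°.
Band runs from +43.96° eastward to +142.74°.

98.78°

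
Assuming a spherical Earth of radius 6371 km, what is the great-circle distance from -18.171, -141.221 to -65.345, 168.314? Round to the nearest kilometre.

Δλ = 168.314 − -141.221 = 309.535°; wrapped into (−180°, 180°]: -50.465°.
Δφ = -65.345 − -18.171 = -47.174°.
a = sin²(Δφ/2) + cos φ₁ · cos φ₂ · sin²(Δλ/2) = 0.232140.
c = 2·atan2(√a, √(1−a)) = 1.00544 rad → d = 6371·c ≈ 6405.63 km.

6406 km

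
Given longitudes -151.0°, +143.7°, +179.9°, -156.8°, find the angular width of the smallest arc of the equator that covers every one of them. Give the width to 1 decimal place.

65.3°

Sort the longitudes: -156.8°, -151.0°, +143.7°, +179.9°.
Eastward gaps between consecutive values (wrapping around): 5.8°, 294.7°, 36.2°, 23.3°.
Largest gap = 294.7° ⇒ minimal covering band is its complement: 360° − 294.7° = 65.3°.
Band runs from +143.7° eastward to -151.0°, crossing the antimeridian.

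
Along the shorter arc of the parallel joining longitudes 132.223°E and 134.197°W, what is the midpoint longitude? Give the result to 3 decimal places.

179.013°E

Signed shortest Δλ from +132.223° to -134.197° is +93.580°.
Midpoint longitude = +132.223° + (+93.580°)/2 = +132.223° + 46.790° = +179.013°.
(The naïve average (+132.223 + -134.197)/2 = -0.987° is on the wrong side of the globe.)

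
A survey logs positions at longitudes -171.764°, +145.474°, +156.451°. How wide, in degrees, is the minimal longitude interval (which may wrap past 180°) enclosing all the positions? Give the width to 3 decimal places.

42.762°

Sort the longitudes: -171.764°, +145.474°, +156.451°.
Eastward gaps between consecutive values (wrapping around): 317.238°, 10.977°, 31.785°.
Largest gap = 317.238° ⇒ minimal covering band is its complement: 360° − 317.238° = 42.762°.
Band runs from +145.474° eastward to -171.764°, crossing the antimeridian.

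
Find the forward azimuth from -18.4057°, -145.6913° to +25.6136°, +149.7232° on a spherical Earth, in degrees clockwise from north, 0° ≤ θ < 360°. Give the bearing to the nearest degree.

303°

Δλ = 149.7232 − -145.6913 = 295.4145°; wrapped into (−180°, 180°]: -64.5855°.
θ = atan2( sin Δλ · cos φ₂ , cos φ₁ · sin φ₂ − sin φ₁ · cos φ₂ · cos Δλ )
  = atan2(-0.81447, 0.53237) = -56.829° → normalised to [0°, 360°): 303.171°.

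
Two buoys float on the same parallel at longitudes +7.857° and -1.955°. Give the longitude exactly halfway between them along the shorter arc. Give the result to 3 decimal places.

+2.951°

Signed shortest Δλ from +7.857° to -1.955° is -9.812°.
Midpoint longitude = +7.857° + (-9.812°)/2 = +7.857° − 4.906° = +2.951°.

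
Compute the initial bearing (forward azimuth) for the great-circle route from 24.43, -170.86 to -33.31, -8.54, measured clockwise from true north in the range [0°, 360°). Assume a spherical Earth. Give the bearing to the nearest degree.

Δλ = -8.54 − -170.86 = 162.32°.
θ = atan2( sin Δλ · cos φ₂ , cos φ₁ · sin φ₂ − sin φ₁ · cos φ₂ · cos Δλ )
  = atan2(0.25381, -0.17069) = 123.922° → normalised to [0°, 360°): 123.922°.

124°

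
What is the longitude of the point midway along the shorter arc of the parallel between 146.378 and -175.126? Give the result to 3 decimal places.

+165.626°

Signed shortest Δλ from +146.378° to -175.126° is +38.496°.
Midpoint longitude = +146.378° + (+38.496°)/2 = +146.378° + 19.248° = +165.626°.
(The naïve average (+146.378 + -175.126)/2 = -14.374° is on the wrong side of the globe.)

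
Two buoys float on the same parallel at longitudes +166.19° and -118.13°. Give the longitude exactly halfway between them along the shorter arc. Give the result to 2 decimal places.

-155.97°

Signed shortest Δλ from +166.19° to -118.13° is +75.68°.
Midpoint longitude = +166.19° + (+75.68°)/2 = +166.19° + 37.84° = +204.03°.
Normalise into (−180°, 180°]: -155.97°.
(The naïve average (+166.19 + -118.13)/2 = 24.03° is on the wrong side of the globe.)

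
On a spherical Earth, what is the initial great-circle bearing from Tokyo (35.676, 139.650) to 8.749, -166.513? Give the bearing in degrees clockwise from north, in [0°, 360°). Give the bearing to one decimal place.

105.2°

Δλ = -166.513 − 139.650 = -306.163°; wrapped into (−180°, 180°]: 53.837°.
θ = atan2( sin Δλ · cos φ₂ , cos φ₁ · sin φ₂ − sin φ₁ · cos φ₂ · cos Δλ )
  = atan2(0.79795, -0.21657) = 105.185° → normalised to [0°, 360°): 105.185°.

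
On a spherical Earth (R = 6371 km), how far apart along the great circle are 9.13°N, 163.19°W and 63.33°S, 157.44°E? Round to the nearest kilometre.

Δλ = 157.44 − -163.19 = 320.63°; wrapped into (−180°, 180°]: -39.37°.
Δφ = -63.33 − 9.13 = -72.46°.
a = sin²(Δφ/2) + cos φ₁ · cos φ₂ · sin²(Δλ/2) = 0.399599.
c = 2·atan2(√a, √(1−a)) = 1.36862 rad → d = 6371·c ≈ 8719.47 km.

8719 km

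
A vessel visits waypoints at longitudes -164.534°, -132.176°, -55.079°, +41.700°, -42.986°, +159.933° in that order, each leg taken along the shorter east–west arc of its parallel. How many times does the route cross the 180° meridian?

Leg 1: -164.534° → -132.176°, shortest Δλ = 32.358° (east) — does not cross 180°.
Leg 2: -132.176° → -55.079°, shortest Δλ = 77.097° (east) — does not cross 180°.
Leg 3: -55.079° → +41.700°, shortest Δλ = 96.779° (east) — does not cross 180°.
Leg 4: +41.700° → -42.986°, shortest Δλ = -84.686° (west) — does not cross 180°.
Leg 5: -42.986° → +159.933°, shortest Δλ = -157.081° (west) — crosses 180°.
Total crossings: 1.

1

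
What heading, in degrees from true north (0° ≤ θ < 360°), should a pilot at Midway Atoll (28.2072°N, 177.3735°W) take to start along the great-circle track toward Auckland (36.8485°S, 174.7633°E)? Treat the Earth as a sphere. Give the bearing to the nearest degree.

187°

Δλ = 174.7633 − -177.3735 = 352.1368°; wrapped into (−180°, 180°]: -7.8632°.
θ = atan2( sin Δλ · cos φ₂ , cos φ₁ · sin φ₂ − sin φ₁ · cos φ₂ · cos Δλ )
  = atan2(-0.10948, -0.90316) = -173.089° → normalised to [0°, 360°): 186.911°.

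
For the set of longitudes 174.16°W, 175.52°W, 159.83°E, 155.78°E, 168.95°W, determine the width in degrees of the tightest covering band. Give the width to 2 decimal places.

Sort the longitudes: -175.52°, -174.16°, -168.95°, +155.78°, +159.83°.
Eastward gaps between consecutive values (wrapping around): 1.36°, 5.21°, 324.73°, 4.05°, 24.65°.
Largest gap = 324.73° ⇒ minimal covering band is its complement: 360° − 324.73° = 35.27°.
Band runs from +155.78° eastward to -168.95°, crossing the antimeridian.

35.27°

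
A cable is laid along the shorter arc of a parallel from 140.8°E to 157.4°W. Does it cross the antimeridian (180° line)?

Naïve |-157.4 − 140.8| = 298.2° > 180°, so the shorter arc goes the other way round — across 180°.
Signed shortest Δλ = ((-157.4 − 140.8 + 180) mod 360) − 180 = 61.8°.
Going east by 61.8° from +140.8° passes through 180° before reaching -157.4°.

Yes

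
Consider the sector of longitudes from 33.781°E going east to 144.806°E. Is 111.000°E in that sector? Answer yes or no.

Yes

Band width going east from +33.781° to +144.806°: ((144.806 − 33.781) mod 360) = 111.025°.
Offset of +111.000° east of the west edge: ((111.000 − 33.781) mod 360) = 77.219°.
77.219° ≤ 111.025° ⇒ inside.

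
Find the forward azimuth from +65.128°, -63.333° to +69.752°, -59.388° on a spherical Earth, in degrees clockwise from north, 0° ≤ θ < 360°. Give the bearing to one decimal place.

16.3°

Δλ = -59.388 − -63.333 = 3.945°.
θ = atan2( sin Δλ · cos φ₂ , cos φ₁ · sin φ₂ − sin φ₁ · cos φ₂ · cos Δλ )
  = atan2(0.02381, 0.08136) = 16.312° → normalised to [0°, 360°): 16.312°.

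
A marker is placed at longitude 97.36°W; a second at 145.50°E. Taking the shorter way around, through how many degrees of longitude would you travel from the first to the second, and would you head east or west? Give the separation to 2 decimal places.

117.14° west

Raw difference: 145.50 − -97.36 = 242.86°.
Normalise into (−180°, 180°]: 242.86° − 360° = -117.14°.
Negative ⇒ the second point lies to the west; separation 117.14°.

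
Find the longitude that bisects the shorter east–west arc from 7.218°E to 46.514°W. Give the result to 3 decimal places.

19.648°W

Signed shortest Δλ from +7.218° to -46.514° is -53.732°.
Midpoint longitude = +7.218° + (-53.732°)/2 = +7.218° − 26.866° = -19.648°.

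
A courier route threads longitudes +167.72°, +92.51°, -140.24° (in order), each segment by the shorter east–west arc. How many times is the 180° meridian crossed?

1

Leg 1: +167.72° → +92.51°, shortest Δλ = -75.21° (west) — does not cross 180°.
Leg 2: +92.51° → -140.24°, shortest Δλ = 127.25° (east) — crosses 180°.
Total crossings: 1.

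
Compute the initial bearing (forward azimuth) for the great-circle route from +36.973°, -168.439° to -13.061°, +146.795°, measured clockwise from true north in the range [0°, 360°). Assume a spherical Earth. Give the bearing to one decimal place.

Δλ = 146.795 − -168.439 = 315.234°; wrapped into (−180°, 180°]: -44.766°.
θ = atan2( sin Δλ · cos φ₂ , cos φ₁ · sin φ₂ − sin φ₁ · cos φ₂ · cos Δλ )
  = atan2(-0.68600, -0.59651) = -131.009° → normalised to [0°, 360°): 228.991°.

229.0°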